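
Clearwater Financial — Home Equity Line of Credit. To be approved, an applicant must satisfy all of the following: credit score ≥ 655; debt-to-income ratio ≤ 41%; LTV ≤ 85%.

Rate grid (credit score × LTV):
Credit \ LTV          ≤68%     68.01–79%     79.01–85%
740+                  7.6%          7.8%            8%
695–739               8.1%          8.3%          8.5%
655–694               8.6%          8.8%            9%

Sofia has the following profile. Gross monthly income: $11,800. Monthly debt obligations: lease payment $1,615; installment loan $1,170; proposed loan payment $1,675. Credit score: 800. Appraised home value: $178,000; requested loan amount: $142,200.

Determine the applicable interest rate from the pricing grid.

Credit score 800 ≥ 655; Total monthly debts = (1,615 + 1,170 + 1,675) = 4,460. DTI = 4,460/11,800 = 37.8% ≤ 41%
LTV = 142,200/178,000 = 79.9% ≤ 85%
Score 800 is in the 740+ band; LTV 79.9% is in the 79.01–85% band → 8%.

8%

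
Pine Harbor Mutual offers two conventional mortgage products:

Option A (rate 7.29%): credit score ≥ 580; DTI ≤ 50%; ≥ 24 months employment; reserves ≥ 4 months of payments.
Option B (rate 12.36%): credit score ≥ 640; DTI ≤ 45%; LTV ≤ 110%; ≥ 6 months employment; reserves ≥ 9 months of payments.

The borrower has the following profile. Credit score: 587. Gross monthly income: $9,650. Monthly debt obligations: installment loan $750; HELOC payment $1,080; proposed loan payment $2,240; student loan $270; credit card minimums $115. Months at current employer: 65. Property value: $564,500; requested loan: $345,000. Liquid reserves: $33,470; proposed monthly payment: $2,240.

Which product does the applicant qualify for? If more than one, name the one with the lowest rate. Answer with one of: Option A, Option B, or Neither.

Total debts = (750 + 1,080 + 2,240 + 270 + 115) = 4,455; DTI = 4,455/9,650 = 46.2%.
LTV = 345,000/564,500 = 61.1%.
Reserves = 33,470/2,240 = 14.9 months.
Option A: score 587 ≥ 580; DTI 46.2% ≤ 50%; employment 65 ≥ 24 mo; reserves 14.9 ≥ 4 mo → qualifies.
Option B: score 587 < 640; DTI 46.2% > 45%; LTV 61.1% ≤ 110%; employment 65 ≥ 6 mo; reserves 14.9 ≥ 9 mo → does not qualify.

Option A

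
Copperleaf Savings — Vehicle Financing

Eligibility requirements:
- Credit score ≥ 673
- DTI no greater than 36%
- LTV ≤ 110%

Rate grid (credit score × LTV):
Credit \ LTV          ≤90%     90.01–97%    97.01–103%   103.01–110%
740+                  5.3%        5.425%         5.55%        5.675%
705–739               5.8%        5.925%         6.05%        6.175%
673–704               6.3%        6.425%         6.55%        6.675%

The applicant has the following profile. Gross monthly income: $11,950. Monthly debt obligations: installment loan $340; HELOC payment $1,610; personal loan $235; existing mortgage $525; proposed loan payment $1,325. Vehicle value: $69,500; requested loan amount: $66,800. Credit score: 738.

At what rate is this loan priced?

5.925%

Credit score 738 ≥ 673; Total monthly debts = (340 + 1,610 + 235 + 525 + 1,325) = 4,035. Debt-to-income = 4,035/11,950 = 33.8% — meets 36% limit
LTV = 66,800/69,500 = 96.1% ≤ 110%
Row: 738 falls in 705–739. Column: 96.1% falls in 90.01–97%. Rate = 5.925%.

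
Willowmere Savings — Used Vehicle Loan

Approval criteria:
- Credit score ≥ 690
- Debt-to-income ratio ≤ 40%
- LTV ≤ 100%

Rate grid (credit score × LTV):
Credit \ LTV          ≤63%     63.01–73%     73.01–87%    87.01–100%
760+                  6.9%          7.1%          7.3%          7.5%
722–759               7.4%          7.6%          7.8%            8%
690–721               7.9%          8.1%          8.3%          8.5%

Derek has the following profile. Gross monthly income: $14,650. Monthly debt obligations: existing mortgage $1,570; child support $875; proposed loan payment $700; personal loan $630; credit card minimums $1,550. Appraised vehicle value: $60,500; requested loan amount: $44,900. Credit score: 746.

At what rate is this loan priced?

Credit score 746 ≥ 690; Total monthly debts = (1,570 + 875 + 700 + 630 + 1,550) = 5,325. Debt-to-income = 5,325/14,650 = 36.3% — meets 40% limit
LTV: 44,900 ÷ 60,500 = 74.2%, within 100% cap
Score 746 is in the 722–759 band; LTV 74.2% is in the 73.01–87% band → 7.8%.

7.8%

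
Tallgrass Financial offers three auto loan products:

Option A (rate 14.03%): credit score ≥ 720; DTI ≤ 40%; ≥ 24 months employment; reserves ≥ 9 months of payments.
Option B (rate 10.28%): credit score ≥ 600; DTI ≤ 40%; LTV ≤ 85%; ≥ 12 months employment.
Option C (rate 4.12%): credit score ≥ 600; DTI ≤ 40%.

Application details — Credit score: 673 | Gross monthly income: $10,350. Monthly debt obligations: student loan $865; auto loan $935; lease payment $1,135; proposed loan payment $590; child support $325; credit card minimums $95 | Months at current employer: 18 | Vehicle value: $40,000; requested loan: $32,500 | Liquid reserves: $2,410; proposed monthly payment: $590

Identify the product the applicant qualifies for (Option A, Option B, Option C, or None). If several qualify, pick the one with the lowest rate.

Option C

Total debts = (865 + 935 + 1,135 + 590 + 325 + 95) = 3,945; DTI = 3,945/10,350 = 38.1%.
LTV = 32,500/40,000 = 81.2%.
Reserves = 2,410/590 = 4.1 months.
Option A: score 673 < 720; DTI 38.1% ≤ 40%; employment 18 < 24 mo; reserves 4.1 < 9 mo → does not qualify.
Option B: score 673 ≥ 600; DTI 38.1% ≤ 40%; LTV 81.2% ≤ 85%; employment 18 ≥ 12 mo → qualifies.
Option C: score 673 ≥ 600; DTI 38.1% ≤ 40% → qualifies.
Qualifying: Option B, Option C. Lowest rate is 4.12% → Option C.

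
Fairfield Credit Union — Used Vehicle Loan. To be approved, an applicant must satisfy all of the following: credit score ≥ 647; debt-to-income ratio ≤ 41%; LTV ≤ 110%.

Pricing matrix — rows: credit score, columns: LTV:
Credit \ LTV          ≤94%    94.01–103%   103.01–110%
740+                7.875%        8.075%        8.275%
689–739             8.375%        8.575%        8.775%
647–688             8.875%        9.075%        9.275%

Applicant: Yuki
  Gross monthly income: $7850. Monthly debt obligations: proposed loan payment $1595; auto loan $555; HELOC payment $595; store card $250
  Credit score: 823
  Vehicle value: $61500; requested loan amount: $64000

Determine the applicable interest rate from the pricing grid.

Credit score 823 ≥ 647; Total monthly debts = (1,595 + 555 + 595 + 250) = 2,995. DTI: 2,995 ÷ 7,850 = 38.2%, within the 41% cap
LTV = 64,000/61,500 = 104.1% ≤ 110%
Row: 823 falls in 740+. Column: 104.1% falls in 103.01–110%. Rate = 8.275%.

8.275%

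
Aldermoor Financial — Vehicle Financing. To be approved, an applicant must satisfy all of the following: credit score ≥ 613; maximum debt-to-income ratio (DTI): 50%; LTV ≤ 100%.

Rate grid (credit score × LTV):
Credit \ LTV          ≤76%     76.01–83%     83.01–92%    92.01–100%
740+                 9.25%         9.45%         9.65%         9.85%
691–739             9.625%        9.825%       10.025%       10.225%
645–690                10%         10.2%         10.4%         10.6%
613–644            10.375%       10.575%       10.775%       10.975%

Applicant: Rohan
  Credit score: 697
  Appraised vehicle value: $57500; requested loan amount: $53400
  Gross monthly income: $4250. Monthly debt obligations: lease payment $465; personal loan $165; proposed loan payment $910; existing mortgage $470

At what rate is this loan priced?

10.225%

Credit score 697 ≥ 613; Total monthly debts = (465 + 165 + 910 + 470) = 2,010. Debt-to-income = 2,010/4,250 = 47.3% — meets 50% limit
Loan-to-value = 53,400/57,500 = 92.9% — pass (100% max)
Score 697 is in the 691–739 band; LTV 92.9% is in the 92.01–100% band → 10.225%.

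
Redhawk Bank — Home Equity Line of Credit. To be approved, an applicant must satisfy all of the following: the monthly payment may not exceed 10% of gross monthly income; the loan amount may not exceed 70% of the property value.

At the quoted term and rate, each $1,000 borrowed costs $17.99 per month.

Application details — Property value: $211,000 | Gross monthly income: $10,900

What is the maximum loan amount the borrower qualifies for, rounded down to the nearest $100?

Payment cap: 10% × $10,900 = $1,090/month.
At $17.99 per $1,000, that supports 1,090/17.99 × 1,000 ≈ $60,589 → $60,500.
LTV cap: 70% × $211,000 = $147,700 → $147,700.
Binding constraint: payment-to-income.

$60,500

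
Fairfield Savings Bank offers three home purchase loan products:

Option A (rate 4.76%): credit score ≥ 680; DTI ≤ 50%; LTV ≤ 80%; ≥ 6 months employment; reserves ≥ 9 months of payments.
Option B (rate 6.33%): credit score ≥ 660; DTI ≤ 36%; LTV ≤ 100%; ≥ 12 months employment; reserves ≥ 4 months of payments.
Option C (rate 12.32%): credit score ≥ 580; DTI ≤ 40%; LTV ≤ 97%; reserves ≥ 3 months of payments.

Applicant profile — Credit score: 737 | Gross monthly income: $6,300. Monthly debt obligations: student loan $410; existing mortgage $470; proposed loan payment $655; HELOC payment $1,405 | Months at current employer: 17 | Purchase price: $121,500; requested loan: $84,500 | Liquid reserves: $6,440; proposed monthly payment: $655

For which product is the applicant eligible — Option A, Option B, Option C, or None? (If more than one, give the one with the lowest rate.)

Option A

Total debts = (410 + 470 + 655 + 1,405) = 2,940; DTI = 2,940/6,300 = 46.7%.
LTV = 84,500/121,500 = 69.5%.
Reserves = 6,440/655 = 9.8 months.
Option A: score 737 ≥ 680; DTI 46.7% ≤ 50%; LTV 69.5% ≤ 80%; employment 17 ≥ 6 mo; reserves 9.8 ≥ 9 mo → qualifies.
Option B: score 737 ≥ 660; DTI 46.7% > 36%; LTV 69.5% ≤ 100%; employment 17 ≥ 12 mo; reserves 9.8 ≥ 4 mo → does not qualify.
Option C: score 737 ≥ 580; DTI 46.7% > 40%; LTV 69.5% ≤ 97%; reserves 9.8 ≥ 3 mo → does not qualify.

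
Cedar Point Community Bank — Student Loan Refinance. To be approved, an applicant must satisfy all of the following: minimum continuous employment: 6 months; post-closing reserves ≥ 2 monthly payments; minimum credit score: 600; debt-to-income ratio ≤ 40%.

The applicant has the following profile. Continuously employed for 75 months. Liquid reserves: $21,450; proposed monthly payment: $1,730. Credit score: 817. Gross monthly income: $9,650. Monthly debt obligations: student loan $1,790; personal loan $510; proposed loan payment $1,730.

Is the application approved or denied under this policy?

Employment 75 ≥ 6 months
Reserves: 21,450 ÷ 1,730 = 12.4 months (meets 2-month minimum)
Credit score 817 ≥ 600 (meets)
Total monthly debts = (1,790 + 510 + 1,730) = 4,030. Debt-to-income = 4,030/9,650 = 41.8% — over 40% limit
Fails on DTI.

Denied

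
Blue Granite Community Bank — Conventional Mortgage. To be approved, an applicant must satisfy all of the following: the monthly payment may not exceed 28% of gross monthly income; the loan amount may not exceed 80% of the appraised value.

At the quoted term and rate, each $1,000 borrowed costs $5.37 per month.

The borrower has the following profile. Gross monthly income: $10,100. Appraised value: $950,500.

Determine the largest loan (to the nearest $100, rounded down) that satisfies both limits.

$526,600

Payment cap: 28% × $10,100 = $2,828/month.
At $5.37 per $1,000, that supports 2,828/5.37 × 1,000 ≈ $526,629 → $526,600.
LTV cap: 80% × $950,500 = $760,400 → $760,400.
Binding constraint: payment-to-income.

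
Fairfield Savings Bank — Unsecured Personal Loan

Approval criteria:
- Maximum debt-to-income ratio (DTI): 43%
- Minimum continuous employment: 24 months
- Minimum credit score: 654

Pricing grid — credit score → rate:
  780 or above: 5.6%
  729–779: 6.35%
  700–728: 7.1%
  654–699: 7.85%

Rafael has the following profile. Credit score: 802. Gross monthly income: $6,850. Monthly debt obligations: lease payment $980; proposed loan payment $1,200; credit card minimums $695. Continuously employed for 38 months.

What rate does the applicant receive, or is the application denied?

Credit score 802 ≥ 654 (meets minimum)
Total monthly debts = (980 + 1,200 + 695) = 2,875. Debt-to-income = 2,875/6,850 = 42% — meets 43% limit
Employment 38 ≥ 24 months
All requirements met. Score 802 falls in the 780 or above tier → 5.6%.

Approved at 5.6%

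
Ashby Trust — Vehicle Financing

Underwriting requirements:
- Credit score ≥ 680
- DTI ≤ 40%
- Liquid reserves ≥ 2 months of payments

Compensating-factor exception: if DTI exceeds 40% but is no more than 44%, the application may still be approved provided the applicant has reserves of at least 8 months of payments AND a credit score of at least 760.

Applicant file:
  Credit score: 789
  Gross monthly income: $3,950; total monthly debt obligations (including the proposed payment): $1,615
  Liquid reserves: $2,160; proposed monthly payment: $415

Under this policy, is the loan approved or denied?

Credit score 789 ≥ 680 (meets base)
DTI = 1,615/3,950 = 40.9% > 40% — standard DTI limit exceeded.
Liquid reserves cover 2,160/415 = 5.2 months — ≥ 2 required
DTI 40.9% is within the 40%–44% exception band; checking compensating factors.
Override check — reserves: 5.2 mo (short of 8); score: 789 (ok).
Compensating-factor requirement not fully met.

Denied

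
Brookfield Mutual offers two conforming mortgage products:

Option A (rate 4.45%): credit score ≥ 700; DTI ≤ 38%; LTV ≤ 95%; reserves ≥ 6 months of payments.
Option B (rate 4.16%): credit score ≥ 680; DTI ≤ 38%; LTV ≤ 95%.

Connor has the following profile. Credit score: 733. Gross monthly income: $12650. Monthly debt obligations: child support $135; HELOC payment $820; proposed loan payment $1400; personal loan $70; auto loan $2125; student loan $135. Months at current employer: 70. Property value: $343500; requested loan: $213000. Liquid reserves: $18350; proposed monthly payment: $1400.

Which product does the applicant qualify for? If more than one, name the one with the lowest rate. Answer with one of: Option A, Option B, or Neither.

Total debts = (135 + 820 + 1,400 + 70 + 2,125 + 135) = 4,685; DTI = 4,685/12,650 = 37%.
LTV = 213,000/343,500 = 62%.
Reserves = 18,350/1,400 = 13.1 months.
Option A: score 733 ≥ 700; DTI 37% ≤ 38%; LTV 62% ≤ 95%; reserves 13.1 ≥ 6 mo → qualifies.
Option B: score 733 ≥ 680; DTI 37% ≤ 38%; LTV 62% ≤ 95% → qualifies.
Qualifying: Option A, Option B. Lowest rate is 4.16% → Option B.

Option B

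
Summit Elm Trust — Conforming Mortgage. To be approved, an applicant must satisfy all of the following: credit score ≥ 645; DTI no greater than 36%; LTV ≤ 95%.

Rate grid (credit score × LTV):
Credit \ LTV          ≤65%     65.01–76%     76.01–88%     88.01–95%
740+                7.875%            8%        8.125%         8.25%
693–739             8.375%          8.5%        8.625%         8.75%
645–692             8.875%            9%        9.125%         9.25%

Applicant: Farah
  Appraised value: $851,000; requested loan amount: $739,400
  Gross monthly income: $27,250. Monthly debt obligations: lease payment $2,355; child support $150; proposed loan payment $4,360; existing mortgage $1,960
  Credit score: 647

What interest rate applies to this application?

Credit score 647 ≥ 645; Total monthly debts = (2,355 + 150 + 4,360 + 1,960) = 8,825. DTI = 8,825/27,250 = 32.4% ≤ 36%
LTV = 739,400/851,000 = 86.9% ≤ 95%
Score 647 is in the 645–692 band; LTV 86.9% is in the 76.01–88% band → 9.125%.

9.125%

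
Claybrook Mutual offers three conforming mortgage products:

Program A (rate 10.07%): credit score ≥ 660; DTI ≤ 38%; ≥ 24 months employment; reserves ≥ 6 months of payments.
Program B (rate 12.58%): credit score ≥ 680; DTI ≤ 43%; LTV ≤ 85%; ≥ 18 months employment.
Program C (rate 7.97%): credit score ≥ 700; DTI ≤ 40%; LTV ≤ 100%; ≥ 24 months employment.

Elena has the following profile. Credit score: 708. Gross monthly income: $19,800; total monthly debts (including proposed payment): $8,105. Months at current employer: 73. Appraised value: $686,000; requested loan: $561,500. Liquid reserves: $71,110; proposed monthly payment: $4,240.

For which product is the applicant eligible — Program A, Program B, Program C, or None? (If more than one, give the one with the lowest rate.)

DTI = 8,105/19,800 = 40.9%.
LTV = 561,500/686,000 = 81.9%.
Reserves = 71,110/4,240 = 16.8 months.
Program A: score 708 ≥ 660; DTI 40.9% > 38%; employment 73 ≥ 24 mo; reserves 16.8 ≥ 6 mo → does not qualify.
Program B: score 708 ≥ 680; DTI 40.9% ≤ 43%; LTV 81.9% ≤ 85%; employment 73 ≥ 18 mo → qualifies.
Program C: score 708 ≥ 700; DTI 40.9% > 40%; LTV 81.9% ≤ 100%; employment 73 ≥ 24 mo → does not qualify.

Program B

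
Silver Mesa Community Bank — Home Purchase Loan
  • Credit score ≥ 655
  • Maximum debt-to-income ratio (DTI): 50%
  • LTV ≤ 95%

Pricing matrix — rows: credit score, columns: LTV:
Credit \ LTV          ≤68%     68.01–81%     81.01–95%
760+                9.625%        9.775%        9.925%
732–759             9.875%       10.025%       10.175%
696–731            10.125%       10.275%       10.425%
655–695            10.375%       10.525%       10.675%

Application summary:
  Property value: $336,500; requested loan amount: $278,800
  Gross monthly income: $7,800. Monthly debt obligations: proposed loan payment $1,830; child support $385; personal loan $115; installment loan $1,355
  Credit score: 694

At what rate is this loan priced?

Credit score 694 ≥ 655; Total monthly debts = (1,830 + 385 + 115 + 1,355) = 3,685. DTI = 3,685/7,800 = 47.2% ≤ 50%
Loan-to-value = 278,800/336,500 = 82.9% — pass (95% max)
Score 694 is in the 655–695 band; LTV 82.9% is in the 81.01–95% band → 10.675%.

10.675%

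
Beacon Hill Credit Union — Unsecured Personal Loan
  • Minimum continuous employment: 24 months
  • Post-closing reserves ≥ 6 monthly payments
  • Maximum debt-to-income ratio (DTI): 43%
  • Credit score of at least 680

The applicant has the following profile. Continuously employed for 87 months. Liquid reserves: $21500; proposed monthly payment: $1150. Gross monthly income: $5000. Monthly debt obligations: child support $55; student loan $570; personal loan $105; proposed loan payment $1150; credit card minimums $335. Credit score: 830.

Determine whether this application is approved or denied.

Employment 87 ≥ 24 months
Reserves = 21,500/1,150 = 18.7 months ≥ 6
Total monthly debts = (55 + 570 + 105 + 1,150 + 335) = 2,215. Debt-to-income = 2,215/5,000 = 44.3% — over 43% limit
Credit score 830 ≥ 680 (meets)
Fails on DTI.

Denied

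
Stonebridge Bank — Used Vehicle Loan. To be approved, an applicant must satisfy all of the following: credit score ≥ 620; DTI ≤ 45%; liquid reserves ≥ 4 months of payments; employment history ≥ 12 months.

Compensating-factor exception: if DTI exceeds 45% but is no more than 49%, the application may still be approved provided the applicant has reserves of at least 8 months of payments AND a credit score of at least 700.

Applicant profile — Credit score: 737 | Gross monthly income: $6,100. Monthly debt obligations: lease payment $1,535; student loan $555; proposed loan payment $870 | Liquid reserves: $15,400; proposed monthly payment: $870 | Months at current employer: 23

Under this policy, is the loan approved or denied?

Credit score 737 ≥ 620 (meets base)
Total debts = (1,535 + 555 + 870) = 2,960. DTI = 2,960/6,100 = 48.5% > 45% — standard DTI limit exceeded.
Reserves = 15,400/870 = 17.7 months ≥ 4
Employment 23 ≥ 12 months
48.5% falls in the override range (45%–49%), so the compensating-factor test applies.
Override check — reserves: 17.7 mo (ok); score: 737 (ok).
Both override conditions satisfied; DTI exception granted.

Approved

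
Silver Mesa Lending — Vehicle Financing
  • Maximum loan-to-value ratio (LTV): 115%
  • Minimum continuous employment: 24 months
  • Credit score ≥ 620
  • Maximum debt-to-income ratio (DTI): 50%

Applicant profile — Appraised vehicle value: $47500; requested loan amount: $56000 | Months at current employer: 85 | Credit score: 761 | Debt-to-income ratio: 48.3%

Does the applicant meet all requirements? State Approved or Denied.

Denied

LTV = 56,000/47,500 = 117.9% > 115%
Employment 85 ≥ 24 months
Credit score 761 ≥ 620 (meets)
DTI 48.3% is within the 50% limit
Fails on LTV.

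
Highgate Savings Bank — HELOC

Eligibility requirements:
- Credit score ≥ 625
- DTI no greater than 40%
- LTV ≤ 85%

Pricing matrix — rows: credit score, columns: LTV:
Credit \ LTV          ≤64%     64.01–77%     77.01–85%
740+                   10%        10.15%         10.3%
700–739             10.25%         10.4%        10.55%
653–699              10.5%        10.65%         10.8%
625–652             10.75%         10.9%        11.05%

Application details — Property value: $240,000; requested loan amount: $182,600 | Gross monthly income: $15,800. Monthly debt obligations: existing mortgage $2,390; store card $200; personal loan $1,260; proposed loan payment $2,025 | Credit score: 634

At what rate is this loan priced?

Credit score 634 ≥ 625; Total monthly debts = (2,390 + 200 + 1,260 + 2,025) = 5,875. DTI: 5,875 ÷ 15,800 = 37.2%, within the 40% cap
LTV: 182,600 ÷ 240,000 = 76.1%, within 85% cap
Credit 634 → row 625–652; LTV 76.1% → column 64.01–77%. Grid cell → 10.9%.

10.9%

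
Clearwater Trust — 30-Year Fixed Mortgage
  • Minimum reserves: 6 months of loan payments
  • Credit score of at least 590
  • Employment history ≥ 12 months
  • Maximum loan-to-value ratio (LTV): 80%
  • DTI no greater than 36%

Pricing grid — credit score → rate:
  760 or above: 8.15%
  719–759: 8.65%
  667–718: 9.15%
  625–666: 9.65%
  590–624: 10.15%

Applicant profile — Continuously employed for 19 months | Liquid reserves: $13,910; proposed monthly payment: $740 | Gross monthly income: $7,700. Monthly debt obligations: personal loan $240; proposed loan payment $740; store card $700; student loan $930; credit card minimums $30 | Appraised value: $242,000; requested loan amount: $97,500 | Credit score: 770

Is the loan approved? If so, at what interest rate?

Approved at 8.15%

Credit score 770 ≥ 590 (meets minimum)
Total monthly debts = (240 + 740 + 700 + 930 + 30) = 2,640. DTI: 2,640 ÷ 7,700 = 34.3%, within the 36% cap
LTV = 97,500/242,000 = 40.3% ≤ 80%
Employment 19 ≥ 12 months
Reserves: 13,910 ÷ 740 = 18.8 months (meets 6-month minimum)
All requirements met. Score 770 falls in the 760 or above tier → 8.15%.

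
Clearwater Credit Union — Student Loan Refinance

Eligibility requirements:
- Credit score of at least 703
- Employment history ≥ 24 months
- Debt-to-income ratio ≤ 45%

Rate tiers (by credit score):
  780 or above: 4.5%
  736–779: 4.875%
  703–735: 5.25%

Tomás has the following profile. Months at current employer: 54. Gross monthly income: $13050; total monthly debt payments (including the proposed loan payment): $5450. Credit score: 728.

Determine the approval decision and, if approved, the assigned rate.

Approved at 5.25%

Credit score 728 ≥ 703 (meets minimum)
DTI: 5,450 ÷ 13,050 = 41.8%, within the 45% cap
Employment 54 ≥ 24 months
All requirements met. Score 728 falls in the 703–735 tier → 5.25%.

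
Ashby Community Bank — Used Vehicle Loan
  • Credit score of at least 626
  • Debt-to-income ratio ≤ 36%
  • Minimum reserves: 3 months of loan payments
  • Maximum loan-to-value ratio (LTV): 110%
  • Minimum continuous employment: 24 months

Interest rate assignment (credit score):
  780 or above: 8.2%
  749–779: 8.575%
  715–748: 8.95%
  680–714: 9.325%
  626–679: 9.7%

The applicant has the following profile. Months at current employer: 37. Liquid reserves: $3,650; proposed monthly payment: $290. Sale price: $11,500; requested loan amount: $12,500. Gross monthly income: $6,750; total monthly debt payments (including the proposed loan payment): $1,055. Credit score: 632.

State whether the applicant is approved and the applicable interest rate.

Credit score 632 ≥ 626 (meets minimum)
LTV = 12,500/11,500 = 108.7% ≤ 110%
DTI: 1,055 ÷ 6,750 = 15.6%, within the 36% cap
Reserves: 3,650 ÷ 290 = 12.6 months (meets 3-month minimum)
Employment 37 ≥ 24 months
All requirements met. Score 632 falls in the 626–679 tier → 9.7%.

Approved at 9.7%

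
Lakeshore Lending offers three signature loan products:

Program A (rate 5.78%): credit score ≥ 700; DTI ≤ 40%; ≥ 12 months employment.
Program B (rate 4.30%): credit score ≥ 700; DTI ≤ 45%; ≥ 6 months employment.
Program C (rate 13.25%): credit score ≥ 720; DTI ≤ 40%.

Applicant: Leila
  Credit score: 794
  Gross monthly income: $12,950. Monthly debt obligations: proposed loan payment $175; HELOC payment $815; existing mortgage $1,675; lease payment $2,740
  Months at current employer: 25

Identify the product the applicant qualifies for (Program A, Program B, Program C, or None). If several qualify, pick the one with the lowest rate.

Program B

Total debts = (175 + 815 + 1,675 + 2,740) = 5,405; DTI = 5,405/12,950 = 41.7%.
Program A: score 794 ≥ 700; DTI 41.7% > 40%; employment 25 ≥ 12 mo → does not qualify.
Program B: score 794 ≥ 700; DTI 41.7% ≤ 45%; employment 25 ≥ 6 mo → qualifies.
Program C: score 794 ≥ 720; DTI 41.7% > 40% → does not qualify.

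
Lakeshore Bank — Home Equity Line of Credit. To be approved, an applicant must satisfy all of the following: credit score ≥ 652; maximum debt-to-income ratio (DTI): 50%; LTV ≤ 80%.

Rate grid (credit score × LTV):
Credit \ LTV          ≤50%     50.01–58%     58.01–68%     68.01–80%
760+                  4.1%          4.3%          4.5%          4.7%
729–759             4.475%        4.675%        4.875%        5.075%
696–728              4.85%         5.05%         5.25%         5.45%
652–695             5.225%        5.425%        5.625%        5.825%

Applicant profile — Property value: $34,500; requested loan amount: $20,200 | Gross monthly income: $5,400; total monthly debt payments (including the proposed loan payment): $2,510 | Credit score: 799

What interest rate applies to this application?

Credit score 799 ≥ 652; DTI: 2,510 ÷ 5,400 = 46.5%, within the 50% cap
Loan-to-value = 20,200/34,500 = 58.6% — pass (80% max)
Score 799 is in the 760+ band; LTV 58.6% is in the 58.01–68% band → 4.5%.

4.5%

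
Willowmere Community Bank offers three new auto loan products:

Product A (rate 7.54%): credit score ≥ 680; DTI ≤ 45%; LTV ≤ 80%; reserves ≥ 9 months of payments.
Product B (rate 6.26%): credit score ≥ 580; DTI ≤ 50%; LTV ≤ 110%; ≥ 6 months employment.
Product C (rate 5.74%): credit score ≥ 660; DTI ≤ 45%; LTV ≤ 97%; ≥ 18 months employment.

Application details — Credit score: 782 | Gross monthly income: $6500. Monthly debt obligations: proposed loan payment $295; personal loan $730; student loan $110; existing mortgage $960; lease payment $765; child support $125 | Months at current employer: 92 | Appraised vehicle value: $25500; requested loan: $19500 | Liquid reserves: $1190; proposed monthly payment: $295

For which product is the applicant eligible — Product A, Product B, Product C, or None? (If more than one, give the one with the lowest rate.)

Total debts = (295 + 730 + 110 + 960 + 765 + 125) = 2,985; DTI = 2,985/6,500 = 45.9%.
LTV = 19,500/25,500 = 76.5%.
Reserves = 1,190/295 = 4.0 months.
Product A: score 782 ≥ 680; DTI 45.9% > 45%; LTV 76.5% ≤ 80%; reserves 4.0 < 9 mo → does not qualify.
Product B: score 782 ≥ 580; DTI 45.9% ≤ 50%; LTV 76.5% ≤ 110%; employment 92 ≥ 6 mo → qualifies.
Product C: score 782 ≥ 660; DTI 45.9% > 45%; LTV 76.5% ≤ 97%; employment 92 ≥ 18 mo → does not qualify.

Product B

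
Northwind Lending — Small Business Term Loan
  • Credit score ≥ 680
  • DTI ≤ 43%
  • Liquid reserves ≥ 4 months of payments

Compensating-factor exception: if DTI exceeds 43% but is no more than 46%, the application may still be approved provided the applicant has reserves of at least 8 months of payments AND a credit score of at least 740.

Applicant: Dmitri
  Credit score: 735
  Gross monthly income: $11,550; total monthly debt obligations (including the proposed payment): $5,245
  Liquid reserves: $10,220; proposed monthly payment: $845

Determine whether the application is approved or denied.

Denied

Credit score 735 ≥ 680 (meets base)
DTI: 5,245 ÷ 11,550 = 45.4%, over the 43% base limit.
Reserves: 10,220 ÷ 845 = 12.1 months (meets 4-month minimum)
DTI 45.4% is within the 43%–46% exception band; checking compensating factors.
Override check — reserves: 12.1 mo (ok); score: 735 (below 740).
Override conditions not both satisfied; exception does not apply.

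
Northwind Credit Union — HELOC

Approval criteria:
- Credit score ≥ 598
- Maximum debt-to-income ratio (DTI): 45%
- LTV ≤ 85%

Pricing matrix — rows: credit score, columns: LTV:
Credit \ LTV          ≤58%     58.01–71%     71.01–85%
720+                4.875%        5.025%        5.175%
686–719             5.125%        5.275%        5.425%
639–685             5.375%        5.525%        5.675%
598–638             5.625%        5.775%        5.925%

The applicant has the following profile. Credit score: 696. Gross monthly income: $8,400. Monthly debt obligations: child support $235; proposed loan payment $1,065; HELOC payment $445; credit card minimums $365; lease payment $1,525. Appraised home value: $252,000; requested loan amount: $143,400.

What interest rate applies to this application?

5.125%

Credit score 696 ≥ 598; Total monthly debts = (235 + 1,065 + 445 + 365 + 1,525) = 3,635. DTI = 3,635/8,400 = 43.3% ≤ 45%
Loan-to-value = 143,400/252,000 = 56.9% — pass (85% max)
Row: 696 falls in 686–719. Column: 56.9% falls in ≤58%. Rate = 5.125%.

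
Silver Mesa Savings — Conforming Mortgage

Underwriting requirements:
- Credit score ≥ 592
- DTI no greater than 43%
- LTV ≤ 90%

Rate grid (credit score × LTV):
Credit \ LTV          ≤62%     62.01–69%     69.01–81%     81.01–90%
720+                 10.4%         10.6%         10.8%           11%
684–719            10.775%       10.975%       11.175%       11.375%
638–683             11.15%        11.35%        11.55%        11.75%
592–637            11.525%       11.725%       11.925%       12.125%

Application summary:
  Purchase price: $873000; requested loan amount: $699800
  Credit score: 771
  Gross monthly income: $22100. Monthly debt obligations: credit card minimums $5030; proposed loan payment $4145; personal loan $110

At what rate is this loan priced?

Credit score 771 ≥ 592; Total monthly debts = (5,030 + 4,145 + 110) = 9,285. DTI = 9,285/22,100 = 42% ≤ 43%
Loan-to-value = 699,800/873,000 = 80.2% — pass (90% max)
Credit 771 → row 720+; LTV 80.2% → column 69.01–81%. Grid cell → 10.8%.

10.8%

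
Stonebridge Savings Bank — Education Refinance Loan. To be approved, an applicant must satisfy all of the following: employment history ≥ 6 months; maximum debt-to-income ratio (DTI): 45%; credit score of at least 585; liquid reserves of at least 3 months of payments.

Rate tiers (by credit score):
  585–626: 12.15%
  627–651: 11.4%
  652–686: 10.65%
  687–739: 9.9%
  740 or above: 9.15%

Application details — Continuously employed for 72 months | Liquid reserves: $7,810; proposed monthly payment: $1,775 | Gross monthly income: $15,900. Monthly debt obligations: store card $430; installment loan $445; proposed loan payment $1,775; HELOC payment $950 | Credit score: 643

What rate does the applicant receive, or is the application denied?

Approved at 11.4%

Credit score 643 ≥ 585 (meets minimum)
Total monthly debts = (430 + 445 + 1,775 + 950) = 3,600. DTI = 3,600/15,900 = 22.6% ≤ 45%
Employment 72 ≥ 6 months
Reserves = 7,810/1,775 = 4.4 months ≥ 3
All requirements met. Score 643 falls in the 627–651 tier → 11.4%.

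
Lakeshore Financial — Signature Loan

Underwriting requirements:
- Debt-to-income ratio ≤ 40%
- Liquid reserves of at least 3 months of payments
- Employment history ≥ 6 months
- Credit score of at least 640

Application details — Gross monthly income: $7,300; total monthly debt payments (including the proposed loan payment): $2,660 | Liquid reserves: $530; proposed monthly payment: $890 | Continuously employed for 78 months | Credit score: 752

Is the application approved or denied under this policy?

Debt-to-income = 2,660/7,300 = 36.4% — meets 40% limit
Reserves = 530/890 = 0.6 months < 3
Employment 78 ≥ 6 months
Credit score 752 ≥ 640 (meets)
Fails on reserves.

Denied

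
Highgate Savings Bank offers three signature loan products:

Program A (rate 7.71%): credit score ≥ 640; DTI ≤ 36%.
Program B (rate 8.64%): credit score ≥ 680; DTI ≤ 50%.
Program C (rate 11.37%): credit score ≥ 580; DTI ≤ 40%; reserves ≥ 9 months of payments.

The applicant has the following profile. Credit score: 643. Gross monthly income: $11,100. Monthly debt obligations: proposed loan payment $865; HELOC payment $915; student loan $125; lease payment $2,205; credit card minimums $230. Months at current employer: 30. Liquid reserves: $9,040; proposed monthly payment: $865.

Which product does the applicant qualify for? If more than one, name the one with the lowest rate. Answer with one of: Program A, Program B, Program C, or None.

Program C

Total debts = (865 + 915 + 125 + 2,205 + 230) = 4,340; DTI = 4,340/11,100 = 39.1%.
Reserves = 9,040/865 = 10.5 months.
Program A: score 643 ≥ 640; DTI 39.1% > 36% → does not qualify.
Program B: score 643 < 680; DTI 39.1% ≤ 50% → does not qualify.
Program C: score 643 ≥ 580; DTI 39.1% ≤ 40%; reserves 10.5 ≥ 9 mo → qualifies.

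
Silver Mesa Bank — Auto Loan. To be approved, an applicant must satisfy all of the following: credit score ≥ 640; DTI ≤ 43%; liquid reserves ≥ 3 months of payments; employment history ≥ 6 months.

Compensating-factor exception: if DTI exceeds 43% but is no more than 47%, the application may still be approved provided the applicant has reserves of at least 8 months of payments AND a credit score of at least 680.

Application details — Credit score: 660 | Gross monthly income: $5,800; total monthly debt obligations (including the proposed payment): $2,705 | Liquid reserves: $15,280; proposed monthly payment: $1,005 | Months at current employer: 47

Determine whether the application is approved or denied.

Credit score 660 ≥ 640 (meets base)
DTI: 2,705 ÷ 5,800 = 46.6%, over the 43% base limit.
Liquid reserves cover 15,280/1,005 = 15.2 months — ≥ 3 required
Employment 47 ≥ 6 months
46.6% falls in the override range (43%–47%), so the compensating-factor test applies.
Reserves 15.2 ≥ 8 months; credit score 660 < 680.
Override conditions not both satisfied; exception does not apply.

Denied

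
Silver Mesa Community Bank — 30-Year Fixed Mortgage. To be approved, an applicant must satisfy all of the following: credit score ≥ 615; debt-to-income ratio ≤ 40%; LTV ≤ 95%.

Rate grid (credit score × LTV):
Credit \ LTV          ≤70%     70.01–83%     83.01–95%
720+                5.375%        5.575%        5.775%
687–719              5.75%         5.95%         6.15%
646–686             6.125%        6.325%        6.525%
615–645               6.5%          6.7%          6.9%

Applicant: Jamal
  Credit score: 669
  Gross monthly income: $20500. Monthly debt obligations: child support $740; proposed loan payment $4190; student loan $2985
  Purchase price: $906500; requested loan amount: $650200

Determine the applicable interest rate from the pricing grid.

Credit score 669 ≥ 615; Total monthly debts = (740 + 4,190 + 2,985) = 7,915. DTI = 7,915/20,500 = 38.6% ≤ 40%
LTV = 650,200/906,500 = 71.7% ≤ 95%
Score 669 is in the 646–686 band; LTV 71.7% is in the 70.01–83% band → 6.325%.

6.325%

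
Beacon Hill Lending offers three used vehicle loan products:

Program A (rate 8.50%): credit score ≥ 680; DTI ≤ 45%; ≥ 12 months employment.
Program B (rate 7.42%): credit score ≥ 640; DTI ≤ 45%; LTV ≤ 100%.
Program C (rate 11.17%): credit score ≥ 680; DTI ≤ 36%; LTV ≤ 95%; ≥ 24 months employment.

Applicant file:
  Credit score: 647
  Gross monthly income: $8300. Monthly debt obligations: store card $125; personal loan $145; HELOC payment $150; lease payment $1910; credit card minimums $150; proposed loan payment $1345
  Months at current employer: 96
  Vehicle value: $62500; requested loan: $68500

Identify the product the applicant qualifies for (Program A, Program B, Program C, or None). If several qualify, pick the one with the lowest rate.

Total debts = (125 + 145 + 150 + 1,910 + 150 + 1,345) = 3,825; DTI = 3,825/8,300 = 46.1%.
LTV = 68,500/62,500 = 109.6%.
Program A: score 647 < 680; DTI 46.1% > 45%; employment 96 ≥ 12 mo → does not qualify.
Program B: score 647 ≥ 640; DTI 46.1% > 45%; LTV 109.6% > 100% → does not qualify.
Program C: score 647 < 680; DTI 46.1% > 36%; LTV 109.6% > 95%; employment 96 ≥ 24 mo → does not qualify.

None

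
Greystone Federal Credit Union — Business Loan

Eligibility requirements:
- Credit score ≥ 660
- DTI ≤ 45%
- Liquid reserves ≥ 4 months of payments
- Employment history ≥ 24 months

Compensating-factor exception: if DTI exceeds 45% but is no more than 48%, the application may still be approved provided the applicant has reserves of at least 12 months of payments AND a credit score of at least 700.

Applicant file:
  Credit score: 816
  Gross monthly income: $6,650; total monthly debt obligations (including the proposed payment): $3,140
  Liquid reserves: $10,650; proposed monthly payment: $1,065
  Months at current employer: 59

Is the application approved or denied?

Credit score 816 ≥ 660 (meets base)
DTI: 3,140 ÷ 6,650 = 47.2%, over the 45% base limit.
Reserves: 10,650 ÷ 1,065 = 10.0 months (meets 4-month minimum)
Employment 59 ≥ 24 months
DTI 47.2% is within the 45%–48% exception band; checking compensating factors.
Reserves 10.0 < 12 months; credit score 816 ≥ 700.
Compensating-factor requirement not fully met.

Denied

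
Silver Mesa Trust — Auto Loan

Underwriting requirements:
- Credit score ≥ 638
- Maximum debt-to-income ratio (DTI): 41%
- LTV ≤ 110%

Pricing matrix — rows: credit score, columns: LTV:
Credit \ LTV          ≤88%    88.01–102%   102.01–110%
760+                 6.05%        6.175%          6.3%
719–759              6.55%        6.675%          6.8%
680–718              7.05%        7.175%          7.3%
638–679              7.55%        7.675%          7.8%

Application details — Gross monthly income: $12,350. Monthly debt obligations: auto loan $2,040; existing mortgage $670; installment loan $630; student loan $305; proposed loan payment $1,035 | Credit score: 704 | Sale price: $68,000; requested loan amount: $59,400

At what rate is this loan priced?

7.05%

Credit score 704 ≥ 638; Total monthly debts = (2,040 + 670 + 630 + 305 + 1,035) = 4,680. Debt-to-income = 4,680/12,350 = 37.9% — meets 41% limit
Loan-to-value = 59,400/68,000 = 87.4% — pass (110% max)
Score 704 is in the 680–718 band; LTV 87.4% is in the ≤88% band → 7.05%.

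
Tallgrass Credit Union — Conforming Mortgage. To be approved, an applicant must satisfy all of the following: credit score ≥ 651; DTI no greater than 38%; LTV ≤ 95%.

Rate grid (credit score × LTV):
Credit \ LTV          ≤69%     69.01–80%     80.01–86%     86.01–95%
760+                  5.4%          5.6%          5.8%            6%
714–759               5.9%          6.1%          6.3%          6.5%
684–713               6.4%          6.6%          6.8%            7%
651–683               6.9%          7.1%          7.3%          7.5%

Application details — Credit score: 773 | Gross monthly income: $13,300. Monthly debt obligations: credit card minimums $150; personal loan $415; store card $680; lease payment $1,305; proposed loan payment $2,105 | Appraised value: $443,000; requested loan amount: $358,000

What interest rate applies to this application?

5.8%

Credit score 773 ≥ 651; Total monthly debts = (150 + 415 + 680 + 1,305 + 2,105) = 4,655. DTI: 4,655 ÷ 13,300 = 35%, within the 38% cap
LTV = 358,000/443,000 = 80.8% ≤ 95%
Score 773 is in the 760+ band; LTV 80.8% is in the 80.01–86% band → 5.8%.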